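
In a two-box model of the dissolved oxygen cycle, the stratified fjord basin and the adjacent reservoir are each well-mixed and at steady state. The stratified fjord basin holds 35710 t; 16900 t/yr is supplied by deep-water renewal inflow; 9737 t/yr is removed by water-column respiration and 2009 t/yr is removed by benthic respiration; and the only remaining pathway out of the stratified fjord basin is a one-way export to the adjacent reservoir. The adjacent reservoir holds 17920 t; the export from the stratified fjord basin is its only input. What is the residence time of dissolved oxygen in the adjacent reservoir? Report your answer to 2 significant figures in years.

Balance the stratified fjord basin: ΣF_in = 16900 t/yr.
Export to the adjacent reservoir = ΣF_in − (9737 + 2009) = 5154.0 t/yr.
At steady state the output of the adjacent reservoir equals its input, 5154.0 t/yr.
τ = M / F = 17920 / 5154.0 = 3.477 yr.

3.5 yr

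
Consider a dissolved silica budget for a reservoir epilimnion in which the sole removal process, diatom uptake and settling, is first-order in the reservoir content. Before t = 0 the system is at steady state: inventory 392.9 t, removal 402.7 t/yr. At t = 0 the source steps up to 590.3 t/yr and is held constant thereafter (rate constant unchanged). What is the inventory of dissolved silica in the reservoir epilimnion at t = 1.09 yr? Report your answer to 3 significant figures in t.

516 t

The sink rate constant is k = F₀/M₀ = 402.7/392.9 = 1.025 yr⁻¹.
Solving dM/dt = F₁ − kM with M(0) = M₀ gives M(t) = F₁/k + (M₀ − F₁/k)·e^(−kt).
F₁/k = 590.3/1.025 = 575.93 t; kt = 1.025 × 1.09 = 1.117, e^(−kt) = 0.3272.
M(1.09) = 575.93 + (392.9 − 575.93) × 0.3272 = 575.93 − 59.89 = 516.05 t.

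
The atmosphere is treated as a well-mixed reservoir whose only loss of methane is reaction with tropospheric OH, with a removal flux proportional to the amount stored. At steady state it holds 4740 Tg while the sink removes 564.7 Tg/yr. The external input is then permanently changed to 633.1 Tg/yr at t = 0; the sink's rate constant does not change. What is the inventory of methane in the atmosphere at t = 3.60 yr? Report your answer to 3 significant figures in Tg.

4940 Tg

Residence time τ = M₀/F₀ = 8.394 yr. The eventual steady state is M_∞ = M₀·(F₁/F₀) = 4740 × 633.1/564.7 = 5314.1 Tg.
The anomaly ΔM(t) = M(t) − M_∞ decays as ΔM₀·e^(−t/τ) with ΔM₀ = 4740 − 5314.1 = −574.1 Tg.
At t = 3.60 yr, e^(−t/τ) = e^(−0.4289) = 0.6512, so ΔM = −373.9 Tg and M = 5314.1 − 373.9 = 4940.2 Tg.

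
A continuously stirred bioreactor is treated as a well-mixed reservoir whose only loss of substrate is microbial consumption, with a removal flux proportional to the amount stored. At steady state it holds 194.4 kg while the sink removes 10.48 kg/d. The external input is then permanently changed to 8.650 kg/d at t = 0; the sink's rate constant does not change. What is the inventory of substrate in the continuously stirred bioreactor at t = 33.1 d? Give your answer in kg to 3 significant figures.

The sink rate constant is k = F₀/M₀ = 10.48/194.4 = 0.05391 d⁻¹.
Solving dM/dt = F₁ − kM with M(0) = M₀ gives M(t) = F₁/k + (M₀ − F₁/k)·e^(−kt).
F₁/k = 8.650/0.05391 = 160.45 kg; kt = 0.05391 × 33.1 = 1.784, e^(−kt) = 0.1679.
M(33.1) = 160.45 + (194.4 − 160.45) × 0.1679 = 160.45 + 5.699 = 166.15 kg.

166 kg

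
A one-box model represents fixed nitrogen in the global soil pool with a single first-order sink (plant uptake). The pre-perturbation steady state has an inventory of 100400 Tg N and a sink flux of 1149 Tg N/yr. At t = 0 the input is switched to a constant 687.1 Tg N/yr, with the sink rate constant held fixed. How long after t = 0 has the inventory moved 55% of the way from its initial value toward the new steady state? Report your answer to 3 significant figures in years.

69.8 yr

τ = M₀/F₀ = 100400/1149 = 87.38 yr.
The remaining gap fraction is e^(−t/τ); 55% covered ⇒ e^(−t/τ) = 0.450.
t = −τ ln(0.450) = 87.38 × 0.7985 = 69.77 yr.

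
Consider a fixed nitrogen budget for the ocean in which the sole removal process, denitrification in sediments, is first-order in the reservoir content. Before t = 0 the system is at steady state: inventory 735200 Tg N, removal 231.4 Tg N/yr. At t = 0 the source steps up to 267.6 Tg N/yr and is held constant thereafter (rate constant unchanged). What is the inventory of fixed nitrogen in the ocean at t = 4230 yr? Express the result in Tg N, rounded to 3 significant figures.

820000 Tg N

Residence time τ = M₀/F₀ = 3177 yr. The eventual steady state is M_∞ = M₀·(F₁/F₀) = 735200 × 267.6/231.4 = 850210 Tg N.
The anomaly ΔM(t) = M(t) − M_∞ decays as ΔM₀·e^(−t/τ) with ΔM₀ = 735200 − 850210 = −115000 Tg N.
At t = 4230 yr, e^(−t/τ) = e^(−1.331) = 0.2641, so ΔM = −30380 Tg N and M = 850210 − 30380 = 819840 Tg N.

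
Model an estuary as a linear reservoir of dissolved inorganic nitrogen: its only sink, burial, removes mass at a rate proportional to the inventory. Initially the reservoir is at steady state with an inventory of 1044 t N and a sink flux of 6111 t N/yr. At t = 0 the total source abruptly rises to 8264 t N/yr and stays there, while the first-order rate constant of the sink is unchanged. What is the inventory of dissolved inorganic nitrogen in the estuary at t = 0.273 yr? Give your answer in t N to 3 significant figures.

1340 t N

τ = M₀/F₀ = 1044/6111 = 0.1708 yr; rate constant k = 1/τ.
New steady state M_∞ = F₁/k = F₁·τ = 8264 × 0.1708 = 1411.8 t N.
M(t) = M_∞ + (M₀ − M_∞)·e^(−t/τ); t/τ = 0.273/0.1708 = 1.598, so e^(−t/τ) = 0.2023.
M(t) = 1411.8 − 367.8 × 0.2023 = 1337.4 t N.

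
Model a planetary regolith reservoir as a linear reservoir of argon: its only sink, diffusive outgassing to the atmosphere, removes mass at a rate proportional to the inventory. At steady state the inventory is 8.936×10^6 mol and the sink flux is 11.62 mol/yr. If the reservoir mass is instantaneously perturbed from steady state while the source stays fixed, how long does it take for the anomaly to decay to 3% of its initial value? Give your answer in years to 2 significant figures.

2.7×10^6 yr

For a linear reservoir the anomaly decays as exp(−t/τ) with τ = M/F = 8.936×10^6/11.62 = 769000 yr.
exp(−t/τ) = 0.03 ⇒ t = −τ ln(0.03) = 769000 × 3.507 = 2.697×10^6 yr.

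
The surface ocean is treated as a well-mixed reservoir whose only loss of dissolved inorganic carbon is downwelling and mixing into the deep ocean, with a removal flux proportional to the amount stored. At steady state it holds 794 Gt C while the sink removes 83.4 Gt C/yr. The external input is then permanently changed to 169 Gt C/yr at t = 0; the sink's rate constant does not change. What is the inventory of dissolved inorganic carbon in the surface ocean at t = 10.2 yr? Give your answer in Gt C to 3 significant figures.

Residence time τ = M₀/F₀ = 9.520 yr. The eventual steady state is M_∞ = M₀·(F₁/F₀) = 794 × 169/83.4 = 1608.9 Gt C.
The anomaly ΔM(t) = M(t) − M_∞ decays as ΔM₀·e^(−t/τ) with ΔM₀ = 794 − 1608.9 = −814.9 Gt C.
At t = 10.2 yr, e^(−t/τ) = e^(−1.071) = 0.3425, so ΔM = −279.1 Gt C and M = 1608.9 − 279.1 = 1329.8 Gt C.

1330 Gt C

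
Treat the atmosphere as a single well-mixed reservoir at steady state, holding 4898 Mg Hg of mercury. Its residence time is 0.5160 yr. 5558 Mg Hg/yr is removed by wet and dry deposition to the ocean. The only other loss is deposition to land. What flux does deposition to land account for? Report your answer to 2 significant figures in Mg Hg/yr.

3900 Mg Hg/yr

Total removal F = M/τ = 4898 / 0.5160 = 9492 Mg Hg/yr.
Deposition to land = F − (5558) = 9492 − 5558 = 3934 Mg Hg/yr.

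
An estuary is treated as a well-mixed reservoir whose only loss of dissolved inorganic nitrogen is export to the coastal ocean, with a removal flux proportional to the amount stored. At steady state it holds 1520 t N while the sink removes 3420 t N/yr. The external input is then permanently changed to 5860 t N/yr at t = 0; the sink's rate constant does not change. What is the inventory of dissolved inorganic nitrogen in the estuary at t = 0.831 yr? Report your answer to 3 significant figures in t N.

2440 t N

Residence time τ = M₀/F₀ = 0.4444 yr. The eventual steady state is M_∞ = M₀·(F₁/F₀) = 1520 × 5860/3420 = 2604.4 t N.
The anomaly ΔM(t) = M(t) − M_∞ decays as ΔM₀·e^(−t/τ) with ΔM₀ = 1520 − 2604.4 = −1084 t N.
At t = 0.831 yr, e^(−t/τ) = e^(−1.870) = 0.1542, so ΔM = −167.2 t N and M = 2604.4 − 167.2 = 2437.3 t N.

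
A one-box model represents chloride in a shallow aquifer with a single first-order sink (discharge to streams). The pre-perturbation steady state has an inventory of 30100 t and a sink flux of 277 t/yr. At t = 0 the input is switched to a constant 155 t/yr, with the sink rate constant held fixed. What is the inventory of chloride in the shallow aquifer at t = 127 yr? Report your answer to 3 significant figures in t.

τ = M₀/F₀ = 30100/277 = 108.7 yr; rate constant k = 1/τ.
New steady state M_∞ = F₁/k = F₁·τ = 155 × 108.7 = 16843 t.
M(t) = M_∞ + (M₀ − M_∞)·e^(−t/τ); t/τ = 127/108.7 = 1.169, so e^(−t/τ) = 0.3108.
M(t) = 16843 + 13260 × 0.3108 = 20963 t.

21000 t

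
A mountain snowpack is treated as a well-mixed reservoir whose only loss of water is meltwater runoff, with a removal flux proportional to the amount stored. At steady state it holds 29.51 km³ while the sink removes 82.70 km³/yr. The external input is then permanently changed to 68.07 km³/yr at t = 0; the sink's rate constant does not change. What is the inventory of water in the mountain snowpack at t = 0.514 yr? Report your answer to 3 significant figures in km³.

25.5 km³

τ = M₀/F₀ = 29.51/82.70 = 0.3568 yr; rate constant k = 1/τ.
New steady state M_∞ = F₁/k = F₁·τ = 68.07 × 0.3568 = 24.290 km³.
M(t) = M_∞ + (M₀ − M_∞)·e^(−t/τ); t/τ = 0.514/0.3568 = 1.440, so e^(−t/τ) = 0.2368.
M(t) = 24.290 + 5.220 × 0.2368 = 25.526 km³.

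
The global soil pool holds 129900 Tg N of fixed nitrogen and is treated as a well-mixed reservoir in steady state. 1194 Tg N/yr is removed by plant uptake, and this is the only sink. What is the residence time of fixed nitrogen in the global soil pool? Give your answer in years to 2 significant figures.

110 yr

τ = M / F = 129900 / 1194 = 108.8 yr.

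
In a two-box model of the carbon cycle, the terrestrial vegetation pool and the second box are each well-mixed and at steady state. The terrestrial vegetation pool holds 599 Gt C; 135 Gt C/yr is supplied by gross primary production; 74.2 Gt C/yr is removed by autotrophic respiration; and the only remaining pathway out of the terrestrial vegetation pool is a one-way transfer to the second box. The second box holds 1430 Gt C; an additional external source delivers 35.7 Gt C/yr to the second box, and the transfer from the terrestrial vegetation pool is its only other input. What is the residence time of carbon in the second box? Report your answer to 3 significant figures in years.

14.8 yr

Balance the terrestrial vegetation pool: ΣF_in = 135.00 Gt C/yr.
Transfer to the second box = ΣF_in − (74.2) = 60.800 Gt C/yr.
Total input to the second box = 60.800 + 35.7 = 96.500 Gt C/yr; at steady state this equals its total output.
τ = M / F = 1430 / 96.500 = 14.82 yr.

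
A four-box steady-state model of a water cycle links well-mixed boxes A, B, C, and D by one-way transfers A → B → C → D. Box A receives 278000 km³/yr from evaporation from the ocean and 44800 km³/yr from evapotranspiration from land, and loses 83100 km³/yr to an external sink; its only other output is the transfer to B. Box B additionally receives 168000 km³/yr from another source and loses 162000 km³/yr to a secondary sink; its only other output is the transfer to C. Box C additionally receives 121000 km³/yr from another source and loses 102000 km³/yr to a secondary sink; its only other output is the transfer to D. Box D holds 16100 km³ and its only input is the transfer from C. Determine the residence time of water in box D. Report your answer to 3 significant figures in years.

Box A: F(A→B) = (278000 + 44800) − 83100 = 239700 km³/yr.
Box B: F(B→C) = (239700 + 168000) − 162000 = 245700 km³/yr.
Box C: F(C→D) = (245700 + 121000) − 102000 = 264700 km³/yr.
Box D throughput = its input = 264700 km³/yr; τ = 16100 / 264700 = 0.06082 yr.

0.0608 yr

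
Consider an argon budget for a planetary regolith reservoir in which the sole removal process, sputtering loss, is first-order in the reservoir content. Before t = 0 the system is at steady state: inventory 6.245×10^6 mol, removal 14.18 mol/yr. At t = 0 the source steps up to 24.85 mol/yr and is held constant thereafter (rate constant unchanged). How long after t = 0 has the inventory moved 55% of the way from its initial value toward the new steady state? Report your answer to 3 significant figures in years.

τ = M₀/F₀ = 6.245×10^6/14.18 = 440400 yr.
The remaining gap fraction is e^(−t/τ); 55% covered ⇒ e^(−t/τ) = 0.450.
t = −τ ln(0.450) = 440400 × 0.7985 = 351700 yr.

352000 yr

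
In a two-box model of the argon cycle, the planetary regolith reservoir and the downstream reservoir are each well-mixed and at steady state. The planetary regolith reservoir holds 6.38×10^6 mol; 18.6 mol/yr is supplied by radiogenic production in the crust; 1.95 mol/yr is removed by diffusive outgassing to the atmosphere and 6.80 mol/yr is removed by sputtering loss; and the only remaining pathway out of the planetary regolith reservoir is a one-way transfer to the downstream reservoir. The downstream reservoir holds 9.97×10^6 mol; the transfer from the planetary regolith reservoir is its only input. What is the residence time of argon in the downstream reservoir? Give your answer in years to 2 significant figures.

Balance the planetary regolith reservoir: ΣF_in = 18.600 mol/yr.
Transfer to the downstream reservoir = ΣF_in − (1.95 + 6.80) = 9.8500 mol/yr.
At steady state the output of the downstream reservoir equals its input, 9.8500 mol/yr.
τ = M / F = 9.97×10^6 / 9.8500 = 1.012×10^6 yr.

1.0×10^6 yr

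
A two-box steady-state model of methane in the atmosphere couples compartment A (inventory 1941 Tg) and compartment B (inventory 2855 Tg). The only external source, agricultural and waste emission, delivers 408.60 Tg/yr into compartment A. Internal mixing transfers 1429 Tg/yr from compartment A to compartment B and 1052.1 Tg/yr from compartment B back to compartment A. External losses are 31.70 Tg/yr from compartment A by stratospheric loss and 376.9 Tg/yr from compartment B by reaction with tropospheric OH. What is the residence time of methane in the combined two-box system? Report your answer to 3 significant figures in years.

For the system as a whole, the A↔B exchange is internal and contributes nothing to the throughput; only the external sinks remove mass.
M_total = 1941 + 2855 = 4796.0 Tg.
ΣF_external_out = 31.70 + 376.9 = 408.60 Tg/yr.
τ = M_total / ΣF_ext = 4796.0 / 408.60 = 11.74 yr.

11.7 yr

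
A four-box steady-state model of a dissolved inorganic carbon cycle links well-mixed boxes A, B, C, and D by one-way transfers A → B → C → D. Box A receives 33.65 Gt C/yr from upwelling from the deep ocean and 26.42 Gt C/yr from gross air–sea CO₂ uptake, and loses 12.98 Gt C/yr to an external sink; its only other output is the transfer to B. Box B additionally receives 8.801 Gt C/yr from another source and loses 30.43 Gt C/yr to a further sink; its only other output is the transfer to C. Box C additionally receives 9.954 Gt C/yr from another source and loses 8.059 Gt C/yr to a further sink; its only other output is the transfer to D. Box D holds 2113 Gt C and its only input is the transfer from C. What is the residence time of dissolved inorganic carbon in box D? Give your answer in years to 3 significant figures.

Box A: F(A→B) = (33.65 + 26.42) − 12.98 = 47.090 Gt C/yr.
Box B: F(B→C) = (47.090 + 8.801) − 30.43 = 25.461 Gt C/yr.
Box C: F(C→D) = (25.461 + 9.954) − 8.059 = 27.356 Gt C/yr.
Box D throughput = its input = 27.356 Gt C/yr; τ = 2113 / 27.356 = 77.24 yr.

77.2 yr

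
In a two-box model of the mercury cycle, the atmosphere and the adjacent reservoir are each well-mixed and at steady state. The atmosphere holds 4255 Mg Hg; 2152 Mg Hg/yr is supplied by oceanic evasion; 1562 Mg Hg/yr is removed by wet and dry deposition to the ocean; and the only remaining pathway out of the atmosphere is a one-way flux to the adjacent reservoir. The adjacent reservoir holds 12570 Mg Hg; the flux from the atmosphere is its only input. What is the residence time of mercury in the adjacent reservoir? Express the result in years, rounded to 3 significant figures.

Balance the atmosphere: ΣF_in = 2152.0 Mg Hg/yr.
Flux to the adjacent reservoir = ΣF_in − (1562) = 590.00 Mg Hg/yr.
At steady state the output of the adjacent reservoir equals its input, 590.00 Mg Hg/yr.
τ = M / F = 12570 / 590.00 = 21.31 yr.

21.3 yr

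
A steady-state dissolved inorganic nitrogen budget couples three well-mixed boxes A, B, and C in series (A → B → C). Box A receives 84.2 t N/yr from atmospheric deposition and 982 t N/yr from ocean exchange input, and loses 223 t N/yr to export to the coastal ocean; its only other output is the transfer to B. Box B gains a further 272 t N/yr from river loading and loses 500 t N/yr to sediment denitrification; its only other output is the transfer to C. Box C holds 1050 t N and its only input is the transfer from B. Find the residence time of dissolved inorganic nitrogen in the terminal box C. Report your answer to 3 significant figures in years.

1.71 yr

Box A: F(A→B) = (84.2 + 982) − 223 = 843.20 t N/yr.
Box B: F(B→C) = (843.20 + 272) − 500 = 615.20 t N/yr.
Box C throughput = its input = 615.20 t N/yr; τ = 1050 / 615.20 = 1.707 yr.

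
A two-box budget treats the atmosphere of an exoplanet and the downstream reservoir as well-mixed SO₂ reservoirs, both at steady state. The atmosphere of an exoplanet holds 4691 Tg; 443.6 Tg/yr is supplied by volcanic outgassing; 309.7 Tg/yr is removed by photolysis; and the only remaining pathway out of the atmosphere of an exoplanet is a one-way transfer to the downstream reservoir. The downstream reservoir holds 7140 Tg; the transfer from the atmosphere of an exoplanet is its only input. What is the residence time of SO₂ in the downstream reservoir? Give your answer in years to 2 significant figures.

Balance the atmosphere of an exoplanet: ΣF_in = 443.60 Tg/yr.
Transfer to the downstream reservoir = ΣF_in − (309.7) = 133.90 Tg/yr.
At steady state the output of the downstream reservoir equals its input, 133.90 Tg/yr.
τ = M / F = 7140 / 133.90 = 53.32 yr.

53 yr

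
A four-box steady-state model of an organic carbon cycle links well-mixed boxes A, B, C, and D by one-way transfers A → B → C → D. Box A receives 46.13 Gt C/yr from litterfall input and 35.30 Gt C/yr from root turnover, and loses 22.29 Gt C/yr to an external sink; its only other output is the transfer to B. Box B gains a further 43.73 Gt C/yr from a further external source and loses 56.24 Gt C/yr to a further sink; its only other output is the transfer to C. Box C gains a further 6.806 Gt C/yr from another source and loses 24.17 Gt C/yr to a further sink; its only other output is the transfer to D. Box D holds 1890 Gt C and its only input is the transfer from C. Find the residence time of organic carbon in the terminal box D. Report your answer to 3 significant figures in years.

64.6 yr

Box A: F(A→B) = (46.13 + 35.30) − 22.29 = 59.140 Gt C/yr.
Box B: F(B→C) = (59.140 + 43.73) − 56.24 = 46.630 Gt C/yr.
Box C: F(C→D) = (46.630 + 6.806) − 24.17 = 29.266 Gt C/yr.
Box D throughput = its input = 29.266 Gt C/yr; τ = 1890 / 29.266 = 64.58 yr.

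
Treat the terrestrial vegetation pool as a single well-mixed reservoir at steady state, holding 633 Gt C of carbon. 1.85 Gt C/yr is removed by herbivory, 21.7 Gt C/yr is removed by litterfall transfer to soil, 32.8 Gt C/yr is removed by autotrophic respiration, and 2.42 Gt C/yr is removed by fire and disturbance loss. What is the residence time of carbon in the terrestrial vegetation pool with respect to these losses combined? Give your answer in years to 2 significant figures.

11 yr

Total removal = 1.850 + 21.70 + 32.80 + 2.420 = 58.770 Gt C/yr.
τ = M / ΣF_out = 633 / 58.770 = 10.77 yr.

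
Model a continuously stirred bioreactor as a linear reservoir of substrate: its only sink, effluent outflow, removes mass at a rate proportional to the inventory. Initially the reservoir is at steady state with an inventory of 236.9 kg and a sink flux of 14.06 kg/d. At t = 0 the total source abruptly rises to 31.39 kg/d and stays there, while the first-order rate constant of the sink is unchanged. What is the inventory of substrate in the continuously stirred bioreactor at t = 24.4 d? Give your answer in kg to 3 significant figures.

Residence time τ = M₀/F₀ = 16.85 d. The eventual steady state is M_∞ = M₀·(F₁/F₀) = 236.9 × 31.39/14.06 = 528.90 kg.
The anomaly ΔM(t) = M(t) − M_∞ decays as ΔM₀·e^(−t/τ) with ΔM₀ = 236.9 − 528.90 = −292.0 kg.
At t = 24.4 d, e^(−t/τ) = e^(−1.448) = 0.2350, so ΔM = −68.62 kg and M = 528.90 − 68.62 = 460.28 kg.

460 kg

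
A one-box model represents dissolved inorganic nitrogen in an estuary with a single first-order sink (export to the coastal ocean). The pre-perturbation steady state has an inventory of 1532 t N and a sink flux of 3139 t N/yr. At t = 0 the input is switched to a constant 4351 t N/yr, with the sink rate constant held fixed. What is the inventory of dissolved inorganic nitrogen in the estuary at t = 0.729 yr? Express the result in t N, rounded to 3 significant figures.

Residence time τ = M₀/F₀ = 0.4881 yr. The eventual steady state is M_∞ = M₀·(F₁/F₀) = 1532 × 4351/3139 = 2123.5 t N.
The anomaly ΔM(t) = M(t) − M_∞ decays as ΔM₀·e^(−t/τ) with ΔM₀ = 1532 − 2123.5 = −591.5 t N.
At t = 0.729 yr, e^(−t/τ) = e^(−1.494) = 0.2245, so ΔM = −132.8 t N and M = 2123.5 − 132.8 = 1990.7 t N.

1990 t N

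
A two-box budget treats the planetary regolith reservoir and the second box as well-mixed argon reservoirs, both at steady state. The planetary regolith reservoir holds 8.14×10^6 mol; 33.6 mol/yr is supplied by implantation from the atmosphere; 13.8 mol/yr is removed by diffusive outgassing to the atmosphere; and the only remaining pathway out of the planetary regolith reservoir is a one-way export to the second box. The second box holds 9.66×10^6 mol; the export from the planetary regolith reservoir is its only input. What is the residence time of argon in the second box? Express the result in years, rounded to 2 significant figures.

490000 yr

Balance the planetary regolith reservoir: ΣF_in = 33.600 mol/yr.
Export to the second box = ΣF_in − (13.8) = 19.800 mol/yr.
At steady state the output of the second box equals its input, 19.800 mol/yr.
τ = M / F = 9.66×10^6 / 19.800 = 487900 yr.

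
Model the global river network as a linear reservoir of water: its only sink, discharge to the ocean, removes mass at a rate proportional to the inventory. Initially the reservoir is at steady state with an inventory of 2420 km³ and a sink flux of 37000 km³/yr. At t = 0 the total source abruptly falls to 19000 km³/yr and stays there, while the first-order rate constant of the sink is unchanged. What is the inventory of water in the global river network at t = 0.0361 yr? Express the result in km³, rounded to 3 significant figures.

1920 km³

The sink rate constant is k = F₀/M₀ = 37000/2420 = 15.29 yr⁻¹.
Solving dM/dt = F₁ − kM with M(0) = M₀ gives M(t) = F₁/k + (M₀ − F₁/k)·e^(−kt).
F₁/k = 19000/15.29 = 1242.7 km³; kt = 15.29 × 0.0361 = 0.5519, e^(−kt) = 0.5758.
M(0.0361) = 1242.7 + (2420 − 1242.7) × 0.5758 = 1242.7 + 677.9 = 1920.6 km³.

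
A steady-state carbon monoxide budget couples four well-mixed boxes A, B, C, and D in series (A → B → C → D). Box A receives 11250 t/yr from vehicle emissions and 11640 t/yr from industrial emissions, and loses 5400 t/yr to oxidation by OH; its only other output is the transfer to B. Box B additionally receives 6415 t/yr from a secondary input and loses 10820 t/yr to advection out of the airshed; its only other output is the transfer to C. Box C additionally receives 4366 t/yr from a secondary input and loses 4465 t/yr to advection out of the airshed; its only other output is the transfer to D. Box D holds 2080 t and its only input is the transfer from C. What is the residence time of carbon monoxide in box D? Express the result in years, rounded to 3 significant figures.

0.160 yr

Box A: F(A→B) = (11250 + 11640) − 5400 = 17490 t/yr.
Box B: F(B→C) = (17490 + 6415) − 10820 = 13085 t/yr.
Box C: F(C→D) = (13085 + 4366) − 4465 = 12986 t/yr.
Box D throughput = its input = 12986 t/yr; τ = 2080 / 12986 = 0.1602 yr.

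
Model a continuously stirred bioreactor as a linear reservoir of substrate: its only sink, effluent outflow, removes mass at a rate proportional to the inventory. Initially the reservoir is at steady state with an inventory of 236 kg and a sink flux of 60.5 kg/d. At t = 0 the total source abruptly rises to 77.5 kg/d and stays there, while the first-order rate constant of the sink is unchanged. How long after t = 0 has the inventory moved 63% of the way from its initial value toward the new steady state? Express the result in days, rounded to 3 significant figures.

τ = M₀/F₀ = 236/60.5 = 3.901 d.
The remaining gap fraction is e^(−t/τ); 63% covered ⇒ e^(−t/τ) = 0.370.
t = −τ ln(0.370) = 3.901 × 0.9943 = 3.878 d.

3.88 d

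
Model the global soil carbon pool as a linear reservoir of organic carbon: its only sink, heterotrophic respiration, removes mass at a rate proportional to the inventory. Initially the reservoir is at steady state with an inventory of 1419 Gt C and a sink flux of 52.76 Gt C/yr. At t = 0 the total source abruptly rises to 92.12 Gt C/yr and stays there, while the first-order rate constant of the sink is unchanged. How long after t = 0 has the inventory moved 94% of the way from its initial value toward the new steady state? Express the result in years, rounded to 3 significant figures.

τ = M₀/F₀ = 1419/52.76 = 26.90 yr.
The remaining gap fraction is e^(−t/τ); 94% covered ⇒ e^(−t/τ) = 0.0600.
t = −τ ln(0.0600) = 26.90 × 2.813 = 75.67 yr.

75.7 yr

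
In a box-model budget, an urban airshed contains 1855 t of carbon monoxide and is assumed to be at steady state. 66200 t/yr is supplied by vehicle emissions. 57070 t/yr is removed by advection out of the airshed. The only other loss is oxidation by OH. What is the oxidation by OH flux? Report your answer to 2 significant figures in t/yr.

9100 t/yr

At steady state ΣF_in = ΣF_out.
ΣF_in = 66200 t/yr.
Oxidation by OH flux = ΣF_in − (57070) = 66200 − 57070 = 9130 t/yr.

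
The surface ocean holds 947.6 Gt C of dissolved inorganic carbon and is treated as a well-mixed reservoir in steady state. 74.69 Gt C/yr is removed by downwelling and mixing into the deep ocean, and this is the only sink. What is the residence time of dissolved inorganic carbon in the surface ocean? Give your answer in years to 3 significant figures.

τ = M / F = 947.6 / 74.69 = 12.69 yr.

12.7 yr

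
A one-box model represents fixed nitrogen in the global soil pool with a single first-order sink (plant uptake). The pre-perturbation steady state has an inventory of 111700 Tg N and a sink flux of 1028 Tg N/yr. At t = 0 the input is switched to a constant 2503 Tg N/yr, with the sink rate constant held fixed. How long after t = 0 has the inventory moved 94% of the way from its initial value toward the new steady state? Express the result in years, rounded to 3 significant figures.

τ = M₀/F₀ = 111700/1028 = 108.7 yr.
The remaining gap fraction is e^(−t/τ); 94% covered ⇒ e^(−t/τ) = 0.0600.
t = −τ ln(0.0600) = 108.7 × 2.813 = 305.7 yr.

306 yr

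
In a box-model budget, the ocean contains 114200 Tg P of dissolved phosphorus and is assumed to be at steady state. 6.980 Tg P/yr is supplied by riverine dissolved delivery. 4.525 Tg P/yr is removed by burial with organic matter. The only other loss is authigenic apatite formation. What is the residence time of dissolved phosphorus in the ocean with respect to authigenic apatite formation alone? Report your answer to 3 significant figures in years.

46500 yr

At steady state ΣF_in = ΣF_out.
ΣF_in = 6.9800 Tg P/yr.
Authigenic apatite formation flux = ΣF_in − (4.525) = 6.9800 − 4.525 = 2.455 Tg P/yr.
τ = M / F = 114200 / 2.455 = 46520 yr.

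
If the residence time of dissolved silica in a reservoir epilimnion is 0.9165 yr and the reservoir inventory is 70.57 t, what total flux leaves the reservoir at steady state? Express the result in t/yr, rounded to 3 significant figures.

F = M / τ = 70.57 / 0.9165 = 77.00 t/yr.

77.0 t/yr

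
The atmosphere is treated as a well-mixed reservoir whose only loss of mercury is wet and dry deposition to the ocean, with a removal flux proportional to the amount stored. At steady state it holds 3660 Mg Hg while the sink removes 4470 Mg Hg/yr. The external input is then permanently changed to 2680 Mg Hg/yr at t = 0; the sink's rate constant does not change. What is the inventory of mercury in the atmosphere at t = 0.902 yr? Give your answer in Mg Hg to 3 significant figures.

The sink rate constant is k = F₀/M₀ = 4470/3660 = 1.221 yr⁻¹.
Solving dM/dt = F₁ − kM with M(0) = M₀ gives M(t) = F₁/k + (M₀ − F₁/k)·e^(−kt).
F₁/k = 2680/1.221 = 2194.4 Mg Hg; kt = 1.221 × 0.902 = 1.102, e^(−kt) = 0.3323.
M(0.902) = 2194.4 + (3660 − 2194.4) × 0.3323 = 2194.4 + 487.1 = 2681.4 Mg Hg.

2680 Mg Hg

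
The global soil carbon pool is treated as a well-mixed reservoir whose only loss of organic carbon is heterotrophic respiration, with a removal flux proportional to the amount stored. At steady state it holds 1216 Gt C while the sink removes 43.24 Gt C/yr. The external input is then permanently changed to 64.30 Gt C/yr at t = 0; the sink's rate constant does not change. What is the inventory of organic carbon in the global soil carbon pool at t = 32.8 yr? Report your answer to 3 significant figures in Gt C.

The sink rate constant is k = F₀/M₀ = 43.24/1216 = 0.03556 yr⁻¹.
Solving dM/dt = F₁ − kM with M(0) = M₀ gives M(t) = F₁/k + (M₀ − F₁/k)·e^(−kt).
F₁/k = 64.30/0.03556 = 1808.3 Gt C; kt = 0.03556 × 32.8 = 1.166, e^(−kt) = 0.3115.
M(32.8) = 1808.3 + (1216 − 1808.3) × 0.3115 = 1808.3 − 184.5 = 1623.8 Gt C.

1620 Gt C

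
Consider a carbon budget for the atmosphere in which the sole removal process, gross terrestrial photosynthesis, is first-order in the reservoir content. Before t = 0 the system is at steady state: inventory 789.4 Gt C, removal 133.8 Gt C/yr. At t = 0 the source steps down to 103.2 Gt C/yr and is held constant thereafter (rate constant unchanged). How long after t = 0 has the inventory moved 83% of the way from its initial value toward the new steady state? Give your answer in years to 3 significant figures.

τ = M₀/F₀ = 789.4/133.8 = 5.900 yr.
The remaining gap fraction is e^(−t/τ); 83% covered ⇒ e^(−t/τ) = 0.170.
t = −τ ln(0.170) = 5.900 × 1.772 = 10.45 yr.

10.5 yr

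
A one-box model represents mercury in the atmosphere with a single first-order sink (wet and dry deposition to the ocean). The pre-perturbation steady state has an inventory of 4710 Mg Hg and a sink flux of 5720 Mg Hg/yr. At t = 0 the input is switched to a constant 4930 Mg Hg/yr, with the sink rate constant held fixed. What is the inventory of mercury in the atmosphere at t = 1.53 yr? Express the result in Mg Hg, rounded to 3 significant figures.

4160 Mg Hg

τ = M₀/F₀ = 4710/5720 = 0.8234 yr; rate constant k = 1/τ.
New steady state M_∞ = F₁/k = F₁·τ = 4930 × 0.8234 = 4059.5 Mg Hg.
M(t) = M_∞ + (M₀ − M_∞)·e^(−t/τ); t/τ = 1.53/0.8234 = 1.858, so e^(−t/τ) = 0.1560.
M(t) = 4059.5 + 650.5 × 0.1560 = 4161.0 Mg Hg.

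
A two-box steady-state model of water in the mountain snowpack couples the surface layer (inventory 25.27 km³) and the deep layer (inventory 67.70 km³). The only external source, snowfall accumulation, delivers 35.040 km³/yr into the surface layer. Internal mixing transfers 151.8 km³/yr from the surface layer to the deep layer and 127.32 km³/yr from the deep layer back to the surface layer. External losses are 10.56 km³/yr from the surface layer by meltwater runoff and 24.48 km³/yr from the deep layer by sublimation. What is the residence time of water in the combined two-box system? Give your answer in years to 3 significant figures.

2.65 yr

For the system as a whole, the A↔B exchange is internal and contributes nothing to the throughput; only the external sinks remove mass.
M_total = 25.27 + 67.70 = 92.970 km³.
ΣF_external_out = 10.56 + 24.48 = 35.040 km³/yr.
τ = M_total / ΣF_ext = 92.970 / 35.040 = 2.653 yr.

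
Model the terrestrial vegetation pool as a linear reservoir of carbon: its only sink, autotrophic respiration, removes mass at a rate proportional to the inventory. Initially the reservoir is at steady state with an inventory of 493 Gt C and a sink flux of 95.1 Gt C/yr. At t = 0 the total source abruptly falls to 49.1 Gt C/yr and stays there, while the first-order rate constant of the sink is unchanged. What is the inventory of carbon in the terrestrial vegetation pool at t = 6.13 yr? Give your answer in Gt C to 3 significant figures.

328 Gt C

Residence time τ = M₀/F₀ = 5.184 yr. The eventual steady state is M_∞ = M₀·(F₁/F₀) = 493 × 49.1/95.1 = 254.54 Gt C.
The anomaly ΔM(t) = M(t) − M_∞ decays as ΔM₀·e^(−t/τ) with ΔM₀ = 493 − 254.54 = 238.5 Gt C.
At t = 6.13 yr, e^(−t/τ) = e^(−1.182) = 0.3065, so ΔM = 73.09 Gt C and M = 254.54 + 73.09 = 327.63 Gt C.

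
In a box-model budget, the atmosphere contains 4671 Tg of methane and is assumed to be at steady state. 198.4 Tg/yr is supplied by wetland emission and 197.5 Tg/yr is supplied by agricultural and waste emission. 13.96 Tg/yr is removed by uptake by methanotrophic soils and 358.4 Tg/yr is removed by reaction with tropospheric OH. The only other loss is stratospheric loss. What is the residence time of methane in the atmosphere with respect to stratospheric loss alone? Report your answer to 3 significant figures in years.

198 yr

At steady state ΣF_in = ΣF_out.
ΣF_in = 198.4 + 197.5 = 395.90 Tg/yr.
Stratospheric loss flux = ΣF_in − (13.96 + 358.4) = 395.90 − 372.4 = 23.54 Tg/yr.
τ = M / F = 4671 / 23.54 = 198.4 yr.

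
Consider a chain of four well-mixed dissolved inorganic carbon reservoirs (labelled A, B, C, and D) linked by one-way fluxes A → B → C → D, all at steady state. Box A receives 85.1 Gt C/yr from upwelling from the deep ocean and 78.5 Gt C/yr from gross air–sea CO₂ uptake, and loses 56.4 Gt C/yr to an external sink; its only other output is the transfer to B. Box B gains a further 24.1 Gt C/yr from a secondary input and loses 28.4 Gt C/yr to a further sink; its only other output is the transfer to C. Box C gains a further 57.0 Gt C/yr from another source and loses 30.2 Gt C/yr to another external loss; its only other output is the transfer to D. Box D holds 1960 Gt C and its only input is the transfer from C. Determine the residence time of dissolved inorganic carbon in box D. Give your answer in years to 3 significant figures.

Box A: F(A→B) = (85.1 + 78.5) − 56.4 = 107.20 Gt C/yr.
Box B: F(B→C) = (107.20 + 24.1) − 28.4 = 102.90 Gt C/yr.
Box C: F(C→D) = (102.90 + 57.0) − 30.2 = 129.70 Gt C/yr.
Box D throughput = its input = 129.70 Gt C/yr; τ = 1960 / 129.70 = 15.11 yr.

15.1 yr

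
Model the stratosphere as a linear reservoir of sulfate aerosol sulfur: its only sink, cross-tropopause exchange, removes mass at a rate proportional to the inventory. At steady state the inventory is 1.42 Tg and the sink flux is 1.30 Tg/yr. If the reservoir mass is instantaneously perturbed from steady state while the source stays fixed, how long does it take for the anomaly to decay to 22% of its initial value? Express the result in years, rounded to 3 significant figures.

1.65 yr

For a linear reservoir the anomaly decays as exp(−t/τ) with τ = M/F = 1.42/1.30 = 1.092 yr.
exp(−t/τ) = 0.22 ⇒ t = −τ ln(0.22) = 1.092 × 1.514 = 1.654 yr.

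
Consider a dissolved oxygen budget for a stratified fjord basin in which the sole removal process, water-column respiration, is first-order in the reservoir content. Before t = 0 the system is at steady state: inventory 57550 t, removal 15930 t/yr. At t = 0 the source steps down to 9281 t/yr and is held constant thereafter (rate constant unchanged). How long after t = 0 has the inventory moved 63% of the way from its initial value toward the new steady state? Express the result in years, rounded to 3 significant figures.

3.59 yr

τ = M₀/F₀ = 57550/15930 = 3.613 yr.
The remaining gap fraction is e^(−t/τ); 63% covered ⇒ e^(−t/τ) = 0.370.
t = −τ ln(0.370) = 3.613 × 0.9943 = 3.592 yr.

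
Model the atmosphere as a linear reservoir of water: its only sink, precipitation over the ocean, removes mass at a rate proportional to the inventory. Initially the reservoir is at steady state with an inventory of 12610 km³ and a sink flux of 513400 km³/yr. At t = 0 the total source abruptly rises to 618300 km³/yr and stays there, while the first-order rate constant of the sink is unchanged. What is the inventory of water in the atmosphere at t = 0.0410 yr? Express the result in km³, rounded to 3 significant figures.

The sink rate constant is k = F₀/M₀ = 513400/12610 = 40.71 yr⁻¹.
Solving dM/dt = F₁ − kM with M(0) = M₀ gives M(t) = F₁/k + (M₀ − F₁/k)·e^(−kt).
F₁/k = 618300/40.71 = 15187 km³; kt = 40.71 × 0.0410 = 1.669, e^(−kt) = 0.1884.
M(0.0410) = 15187 + (12610 − 15187) × 0.1884 = 15187 − 485.4 = 14701 km³.

14700 km³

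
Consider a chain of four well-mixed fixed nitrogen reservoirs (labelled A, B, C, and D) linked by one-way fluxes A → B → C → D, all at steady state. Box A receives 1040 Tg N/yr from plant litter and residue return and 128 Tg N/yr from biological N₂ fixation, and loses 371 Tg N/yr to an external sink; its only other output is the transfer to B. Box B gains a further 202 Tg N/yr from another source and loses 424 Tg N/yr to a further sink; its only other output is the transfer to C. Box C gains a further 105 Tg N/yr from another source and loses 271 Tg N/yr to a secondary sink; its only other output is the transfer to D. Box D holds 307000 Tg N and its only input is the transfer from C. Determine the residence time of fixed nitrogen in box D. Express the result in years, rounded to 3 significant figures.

Box A: F(A→B) = (1040 + 128) − 371 = 797.00 Tg N/yr.
Box B: F(B→C) = (797.00 + 202) − 424 = 575.00 Tg N/yr.
Box C: F(C→D) = (575.00 + 105) − 271 = 409.00 Tg N/yr.
Box D throughput = its input = 409.00 Tg N/yr; τ = 307000 / 409.00 = 750.6 yr.

751 yr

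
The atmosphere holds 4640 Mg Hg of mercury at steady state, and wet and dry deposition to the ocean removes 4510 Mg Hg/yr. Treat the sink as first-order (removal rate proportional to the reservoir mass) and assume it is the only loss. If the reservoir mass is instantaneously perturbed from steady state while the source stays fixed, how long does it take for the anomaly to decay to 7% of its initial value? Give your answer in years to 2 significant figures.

2.7 yr

For a linear reservoir the anomaly decays as exp(−t/τ) with τ = M/F = 4640/4510 = 1.029 yr.
exp(−t/τ) = 0.07 ⇒ t = −τ ln(0.07) = 1.029 × 2.659 = 2.736 yr.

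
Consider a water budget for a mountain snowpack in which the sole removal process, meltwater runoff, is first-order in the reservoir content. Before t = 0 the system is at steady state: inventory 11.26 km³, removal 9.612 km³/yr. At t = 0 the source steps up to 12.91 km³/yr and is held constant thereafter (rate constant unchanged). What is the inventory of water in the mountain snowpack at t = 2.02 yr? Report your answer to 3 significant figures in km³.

τ = M₀/F₀ = 11.26/9.612 = 1.171 yr; rate constant k = 1/τ.
New steady state M_∞ = F₁/k = F₁·τ = 12.91 × 1.171 = 15.123 km³.
M(t) = M_∞ + (M₀ − M_∞)·e^(−t/τ); t/τ = 2.02/1.171 = 1.724, so e^(−t/τ) = 0.1783.
M(t) = 15.123 − 3.863 × 0.1783 = 14.435 km³.

14.4 km³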